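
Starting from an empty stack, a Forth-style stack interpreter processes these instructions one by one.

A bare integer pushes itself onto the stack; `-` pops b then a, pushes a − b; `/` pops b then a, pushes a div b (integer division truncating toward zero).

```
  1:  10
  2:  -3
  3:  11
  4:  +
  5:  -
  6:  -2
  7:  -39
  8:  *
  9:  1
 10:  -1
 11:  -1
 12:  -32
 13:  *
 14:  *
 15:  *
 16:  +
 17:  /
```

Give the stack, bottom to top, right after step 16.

10  -> 10
-3  -> 10 -3
11  -> 10 -3 11
+   -> 10 8
-   -> 2
-2  -> 2 -2
-39 -> 2 -2 -39
*   -> 2 78
1   -> 2 78 1
-1  -> 2 78 1 -1
-1  -> 2 78 1 -1 -1
-32 -> 2 78 1 -1 -1 -32
*   -> 2 78 1 -1 32
*   -> 2 78 1 -32
*   -> 2 78 -32
+   -> 2 46

[2, 46]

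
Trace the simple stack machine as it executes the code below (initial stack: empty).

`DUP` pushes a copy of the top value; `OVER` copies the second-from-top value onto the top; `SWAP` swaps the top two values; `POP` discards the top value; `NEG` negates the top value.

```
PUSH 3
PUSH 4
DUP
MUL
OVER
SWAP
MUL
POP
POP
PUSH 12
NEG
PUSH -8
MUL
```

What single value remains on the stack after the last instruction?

PUSH 3  -> [3]
PUSH 4  -> [3, 4]
DUP     -> [3, 4, 4]
MUL     -> [3, 16]
OVER    -> [3, 16, 3]
SWAP    -> [3, 3, 16]
MUL     -> [3, 48]
POP     -> [3]
POP     -> []
PUSH 12 -> [12]
NEG     -> [-12]
PUSH -8 -> [-12, -8]
MUL     -> [96]

96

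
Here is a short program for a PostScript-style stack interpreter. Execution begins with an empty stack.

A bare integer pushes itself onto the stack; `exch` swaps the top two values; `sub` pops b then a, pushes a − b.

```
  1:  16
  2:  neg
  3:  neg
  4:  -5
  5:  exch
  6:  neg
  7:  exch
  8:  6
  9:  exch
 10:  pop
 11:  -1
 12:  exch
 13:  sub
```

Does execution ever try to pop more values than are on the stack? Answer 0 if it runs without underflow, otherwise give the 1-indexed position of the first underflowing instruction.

16   -> [16]
neg  -> [-16]
neg  -> [16]
-5   -> [16, -5]
exch -> [-5, 16]
neg  -> [-5, -16]
exch -> [-16, -5]
6    -> [-16, -5, 6]
exch -> [-16, 6, -5]
pop  -> [-16, 6]
-1   -> [-16, 6, -1]
exch -> [-16, -1, 6]
sub  -> [-16, -7]

0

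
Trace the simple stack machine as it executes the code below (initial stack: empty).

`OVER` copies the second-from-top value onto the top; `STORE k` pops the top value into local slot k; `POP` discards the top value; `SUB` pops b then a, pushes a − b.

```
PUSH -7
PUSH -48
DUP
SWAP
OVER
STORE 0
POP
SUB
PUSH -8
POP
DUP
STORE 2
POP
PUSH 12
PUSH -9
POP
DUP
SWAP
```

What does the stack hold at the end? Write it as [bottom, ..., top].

PUSH -7  → -7
PUSH -48 → -7 -48
DUP      → -7 -48 -48
SWAP     → -7 -48 -48
OVER     → -7 -48 -48 -48
STORE 0  → -7 -48 -48
POP      → -7 -48
SUB      → 41
PUSH -8  → 41 -8
POP      → 41
DUP      → 41 41
STORE 2  → 41
POP      → (empty)
PUSH 12  → 12
PUSH -9  → 12 -9
POP      → 12
DUP      → 12 12
SWAP     → 12 12

[12, 12]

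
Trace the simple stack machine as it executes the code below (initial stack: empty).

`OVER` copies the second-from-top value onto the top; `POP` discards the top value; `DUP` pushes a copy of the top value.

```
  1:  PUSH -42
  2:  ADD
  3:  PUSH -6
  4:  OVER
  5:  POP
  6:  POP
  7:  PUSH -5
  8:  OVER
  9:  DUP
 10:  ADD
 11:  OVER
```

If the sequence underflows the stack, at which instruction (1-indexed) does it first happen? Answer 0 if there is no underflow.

PUSH -42  -42
ADD  — needs 2 operands, stack has 1 → underflow

2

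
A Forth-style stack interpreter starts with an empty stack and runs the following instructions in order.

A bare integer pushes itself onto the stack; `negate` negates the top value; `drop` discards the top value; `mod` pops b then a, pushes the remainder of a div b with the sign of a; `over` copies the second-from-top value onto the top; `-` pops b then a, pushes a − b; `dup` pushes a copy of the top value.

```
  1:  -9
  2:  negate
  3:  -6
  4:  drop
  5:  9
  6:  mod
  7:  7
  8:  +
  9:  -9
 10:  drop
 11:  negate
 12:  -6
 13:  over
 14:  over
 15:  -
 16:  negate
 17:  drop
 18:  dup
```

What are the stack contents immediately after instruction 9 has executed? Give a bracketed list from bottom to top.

[7, -9]

-9      -9
negate  9
-6      9 -6
drop    9
9       9 9
mod     0
7       0 7
+       7
-9      7 -9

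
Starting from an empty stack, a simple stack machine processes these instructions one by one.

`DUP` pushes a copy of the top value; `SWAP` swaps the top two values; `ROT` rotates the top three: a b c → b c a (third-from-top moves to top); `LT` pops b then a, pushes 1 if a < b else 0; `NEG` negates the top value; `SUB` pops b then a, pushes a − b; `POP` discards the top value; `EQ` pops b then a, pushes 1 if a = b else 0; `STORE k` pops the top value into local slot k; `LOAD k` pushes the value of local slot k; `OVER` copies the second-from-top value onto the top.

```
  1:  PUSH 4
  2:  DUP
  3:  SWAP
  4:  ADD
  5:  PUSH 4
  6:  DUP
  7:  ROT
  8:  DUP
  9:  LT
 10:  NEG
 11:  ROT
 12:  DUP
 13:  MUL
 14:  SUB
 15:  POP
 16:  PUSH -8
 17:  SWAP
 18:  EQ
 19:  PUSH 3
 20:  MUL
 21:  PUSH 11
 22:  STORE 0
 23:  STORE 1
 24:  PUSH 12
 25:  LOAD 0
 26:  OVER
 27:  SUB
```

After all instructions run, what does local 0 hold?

PUSH 4  -> [4]
DUP     -> [4, 4]
SWAP    -> [4, 4]
ADD     -> [8]
PUSH 4  -> [8, 4]
DUP     -> [8, 4, 4]
ROT     -> [4, 4, 8]
DUP     -> [4, 4, 8, 8]
LT      -> [4, 4, 0]
NEG     -> [4, 4, 0]
ROT     -> [4, 0, 4]
DUP     -> [4, 0, 4, 4]
MUL     -> [4, 0, 16]
SUB     -> [4, -16]
POP     -> [4]
PUSH -8 -> [4, -8]
SWAP    -> [-8, 4]
EQ      -> [0]
PUSH 3  -> [0, 3]
MUL     -> [0]
PUSH 11 -> [0, 11]
STORE 0 -> [0]
STORE 1 -> []
PUSH 12 -> [12]
LOAD 0  -> [12, 11]
OVER    -> [12, 11, 12]
SUB     -> [12, -1]

11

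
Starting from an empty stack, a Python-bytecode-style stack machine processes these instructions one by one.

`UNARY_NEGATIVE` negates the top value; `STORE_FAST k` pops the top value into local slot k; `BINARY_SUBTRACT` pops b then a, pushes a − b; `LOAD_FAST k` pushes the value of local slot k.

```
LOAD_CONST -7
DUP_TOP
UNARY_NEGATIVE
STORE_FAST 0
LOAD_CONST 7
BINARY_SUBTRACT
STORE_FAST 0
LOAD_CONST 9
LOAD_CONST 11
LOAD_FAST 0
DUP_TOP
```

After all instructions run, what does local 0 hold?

-14

LOAD_CONST -7    [-7]
DUP_TOP          [-7, -7]
UNARY_NEGATIVE   [-7, 7]
STORE_FAST 0     [-7]
LOAD_CONST 7     [-7, 7]
BINARY_SUBTRACT  [-14]
STORE_FAST 0     []
LOAD_CONST 9     [9]
LOAD_CONST 11    [9, 11]
LOAD_FAST 0      [9, 11, -14]
DUP_TOP          [9, 11, -14, -14]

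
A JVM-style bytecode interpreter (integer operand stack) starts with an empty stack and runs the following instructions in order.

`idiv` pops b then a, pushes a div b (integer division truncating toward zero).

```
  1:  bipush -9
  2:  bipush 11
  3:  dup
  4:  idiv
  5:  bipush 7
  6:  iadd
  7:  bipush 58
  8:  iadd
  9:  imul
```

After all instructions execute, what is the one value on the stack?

-594

bipush -9  -9
bipush 11  -9 11
dup        -9 11 11
idiv       -9 1
bipush 7   -9 1 7
iadd       -9 8
bipush 58  -9 8 58
iadd       -9 66
imul       -594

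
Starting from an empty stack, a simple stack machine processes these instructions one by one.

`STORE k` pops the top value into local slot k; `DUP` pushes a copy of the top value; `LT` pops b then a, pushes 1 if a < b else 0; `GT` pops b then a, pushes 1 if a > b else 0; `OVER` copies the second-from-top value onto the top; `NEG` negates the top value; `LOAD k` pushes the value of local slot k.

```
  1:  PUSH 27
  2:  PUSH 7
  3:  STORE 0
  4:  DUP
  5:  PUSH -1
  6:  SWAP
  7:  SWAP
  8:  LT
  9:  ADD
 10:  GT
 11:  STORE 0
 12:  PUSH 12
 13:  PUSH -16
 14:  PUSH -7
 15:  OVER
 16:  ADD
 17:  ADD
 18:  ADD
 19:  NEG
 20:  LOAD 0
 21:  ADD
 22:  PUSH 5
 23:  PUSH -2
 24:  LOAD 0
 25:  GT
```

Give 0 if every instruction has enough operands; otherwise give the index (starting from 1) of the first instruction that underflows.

10

PUSH 27  27
PUSH 7   27 7
STORE 0  27
DUP      27 27
PUSH -1  27 27 -1
SWAP     27 -1 27
SWAP     27 27 -1
LT       27 0
ADD      27
GT  — needs 2 operands, stack has 1 → underflow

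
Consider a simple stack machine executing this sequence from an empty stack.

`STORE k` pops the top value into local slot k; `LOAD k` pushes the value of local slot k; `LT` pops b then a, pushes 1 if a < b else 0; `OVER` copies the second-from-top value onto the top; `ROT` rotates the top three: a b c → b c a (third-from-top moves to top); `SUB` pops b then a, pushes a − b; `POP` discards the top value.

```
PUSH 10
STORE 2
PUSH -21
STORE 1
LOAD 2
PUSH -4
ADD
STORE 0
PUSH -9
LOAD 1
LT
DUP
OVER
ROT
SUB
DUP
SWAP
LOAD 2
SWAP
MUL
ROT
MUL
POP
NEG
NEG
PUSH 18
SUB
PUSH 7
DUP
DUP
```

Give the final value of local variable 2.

PUSH 10  : 10
STORE 2  : (empty)
PUSH -21 : -21
STORE 1  : (empty)
LOAD 2   : 10
PUSH -4  : 10 -4
ADD      : 6
STORE 0  : (empty)
PUSH -9  : -9
LOAD 1   : -9 -21
LT       : 0
DUP      : 0 0
OVER     : 0 0 0
ROT      : 0 0 0
SUB      : 0 0
DUP      : 0 0 0
SWAP     : 0 0 0
LOAD 2   : 0 0 0 10
SWAP     : 0 0 10 0
MUL      : 0 0 0
ROT      : 0 0 0
MUL      : 0 0
POP      : 0
NEG      : 0
NEG      : 0
PUSH 18  : 0 18
SUB      : -18
PUSH 7   : -18 7
DUP      : -18 7 7
DUP      : -18 7 7 7

10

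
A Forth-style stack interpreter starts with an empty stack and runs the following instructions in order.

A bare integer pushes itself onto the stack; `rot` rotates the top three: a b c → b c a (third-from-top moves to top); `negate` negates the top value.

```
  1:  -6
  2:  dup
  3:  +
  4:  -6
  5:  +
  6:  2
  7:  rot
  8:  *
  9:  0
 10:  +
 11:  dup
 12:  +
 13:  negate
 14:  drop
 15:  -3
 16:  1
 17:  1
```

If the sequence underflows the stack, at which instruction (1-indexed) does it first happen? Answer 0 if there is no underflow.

7

-6   [-6]
dup  [-6, -6]
+    [-12]
-6   [-12, -6]
+    [-18]
2    [-18, 2]
rot  — needs 3 operands, stack has 2 → underflow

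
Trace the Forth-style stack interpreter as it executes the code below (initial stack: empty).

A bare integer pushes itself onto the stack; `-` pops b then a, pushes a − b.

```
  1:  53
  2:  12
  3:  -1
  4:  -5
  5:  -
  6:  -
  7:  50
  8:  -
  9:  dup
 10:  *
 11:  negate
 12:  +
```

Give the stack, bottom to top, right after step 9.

53   [53]
12   [53, 12]
-1   [53, 12, -1]
-5   [53, 12, -1, -5]
-    [53, 12, 4]
-    [53, 8]
50   [53, 8, 50]
-    [53, -42]
dup  [53, -42, -42]

[53, -42, -42]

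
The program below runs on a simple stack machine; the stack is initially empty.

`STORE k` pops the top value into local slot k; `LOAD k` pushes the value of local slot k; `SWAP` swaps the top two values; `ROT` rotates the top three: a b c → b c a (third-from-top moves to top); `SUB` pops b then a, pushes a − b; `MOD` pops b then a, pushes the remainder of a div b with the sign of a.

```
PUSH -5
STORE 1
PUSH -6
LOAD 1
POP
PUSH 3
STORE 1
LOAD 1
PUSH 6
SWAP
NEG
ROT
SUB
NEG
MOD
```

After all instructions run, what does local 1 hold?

PUSH -5  [-5]
STORE 1  []
PUSH -6  [-6]
LOAD 1   [-6, -5]
POP      [-6]
PUSH 3   [-6, 3]
STORE 1  [-6]
LOAD 1   [-6, 3]
PUSH 6   [-6, 3, 6]
SWAP     [-6, 6, 3]
NEG      [-6, 6, -3]
ROT      [6, -3, -6]
SUB      [6, 3]
NEG      [6, -3]
MOD      [0]

3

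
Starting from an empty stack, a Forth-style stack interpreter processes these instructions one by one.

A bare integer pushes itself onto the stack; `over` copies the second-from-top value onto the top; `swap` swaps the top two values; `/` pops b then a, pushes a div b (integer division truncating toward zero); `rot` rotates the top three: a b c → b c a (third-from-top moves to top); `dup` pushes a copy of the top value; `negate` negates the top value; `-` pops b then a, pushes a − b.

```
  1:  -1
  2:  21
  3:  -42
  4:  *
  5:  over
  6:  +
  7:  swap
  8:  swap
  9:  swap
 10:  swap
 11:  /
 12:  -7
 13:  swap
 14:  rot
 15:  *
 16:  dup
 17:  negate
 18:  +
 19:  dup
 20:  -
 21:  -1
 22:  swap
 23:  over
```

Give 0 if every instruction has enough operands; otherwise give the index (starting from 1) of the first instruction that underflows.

-1   : -1
21   : -1 21
-42  : -1 21 -42
*    : -1 -882
over : -1 -882 -1
+    : -1 -883
swap : -883 -1
swap : -1 -883
swap : -883 -1
swap : -1 -883
/    : 0
-7   : 0 -7
swap : -7 0
rot  — needs 3 operands, stack has 2 → underflow

14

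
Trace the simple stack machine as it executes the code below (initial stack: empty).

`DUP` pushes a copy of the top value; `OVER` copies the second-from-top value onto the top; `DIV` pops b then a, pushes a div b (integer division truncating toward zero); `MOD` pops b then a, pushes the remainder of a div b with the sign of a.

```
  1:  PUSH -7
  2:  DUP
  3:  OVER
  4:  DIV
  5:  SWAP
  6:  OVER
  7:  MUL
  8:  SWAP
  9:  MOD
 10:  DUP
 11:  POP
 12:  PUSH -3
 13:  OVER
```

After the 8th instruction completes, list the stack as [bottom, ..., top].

PUSH -7 → [-7]
DUP     → [-7, -7]
OVER    → [-7, -7, -7]
DIV     → [-7, 1]
SWAP    → [1, -7]
OVER    → [1, -7, 1]
MUL     → [1, -7]
SWAP    → [-7, 1]

[-7, 1]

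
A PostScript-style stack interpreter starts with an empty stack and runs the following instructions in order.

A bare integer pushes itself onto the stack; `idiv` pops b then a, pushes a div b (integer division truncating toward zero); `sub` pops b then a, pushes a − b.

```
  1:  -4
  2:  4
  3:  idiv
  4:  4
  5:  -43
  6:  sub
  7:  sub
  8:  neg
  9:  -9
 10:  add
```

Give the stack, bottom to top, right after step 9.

-4   : [-4]
4    : [-4, 4]
idiv : [-1]
4    : [-1, 4]
-43  : [-1, 4, -43]
sub  : [-1, 47]
sub  : [-48]
neg  : [48]
-9   : [48, -9]

[48, -9]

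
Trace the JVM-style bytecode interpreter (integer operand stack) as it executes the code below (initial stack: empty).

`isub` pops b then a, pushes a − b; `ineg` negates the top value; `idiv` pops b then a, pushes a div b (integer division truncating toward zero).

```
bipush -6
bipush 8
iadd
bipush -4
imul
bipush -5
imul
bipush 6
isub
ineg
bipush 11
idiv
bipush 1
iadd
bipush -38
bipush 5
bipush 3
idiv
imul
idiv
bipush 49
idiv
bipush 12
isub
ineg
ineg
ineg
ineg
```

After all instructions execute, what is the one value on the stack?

-12

bipush -6   -6
bipush 8    -6 8
iadd        2
bipush -4   2 -4
imul        -8
bipush -5   -8 -5
imul        40
bipush 6    40 6
isub        34
ineg        -34
bipush 11   -34 11
idiv        -3
bipush 1    -3 1
iadd        -2
bipush -38  -2 -38
bipush 5    -2 -38 5
bipush 3    -2 -38 5 3
idiv        -2 -38 1
imul        -2 -38
idiv        0
bipush 49   0 49
idiv        0
bipush 12   0 12
isub        -12
ineg        12
ineg        -12
ineg        12
ineg        -12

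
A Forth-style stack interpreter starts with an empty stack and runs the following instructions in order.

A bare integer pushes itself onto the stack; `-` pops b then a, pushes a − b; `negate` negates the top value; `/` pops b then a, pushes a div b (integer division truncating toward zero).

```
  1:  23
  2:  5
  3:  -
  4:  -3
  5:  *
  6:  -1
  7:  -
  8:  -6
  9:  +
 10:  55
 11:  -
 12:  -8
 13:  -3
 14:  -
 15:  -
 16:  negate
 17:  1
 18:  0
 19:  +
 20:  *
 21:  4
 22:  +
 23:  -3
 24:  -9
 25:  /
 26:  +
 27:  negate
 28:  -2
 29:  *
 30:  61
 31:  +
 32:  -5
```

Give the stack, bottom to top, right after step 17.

23     : 23
5      : 23 5
-      : 18
-3     : 18 -3
*      : -54
-1     : -54 -1
-      : -53
-6     : -53 -6
+      : -59
55     : -59 55
-      : -114
-8     : -114 -8
-3     : -114 -8 -3
-      : -114 -5
-      : -109
negate : 109
1      : 109 1

[109, 1]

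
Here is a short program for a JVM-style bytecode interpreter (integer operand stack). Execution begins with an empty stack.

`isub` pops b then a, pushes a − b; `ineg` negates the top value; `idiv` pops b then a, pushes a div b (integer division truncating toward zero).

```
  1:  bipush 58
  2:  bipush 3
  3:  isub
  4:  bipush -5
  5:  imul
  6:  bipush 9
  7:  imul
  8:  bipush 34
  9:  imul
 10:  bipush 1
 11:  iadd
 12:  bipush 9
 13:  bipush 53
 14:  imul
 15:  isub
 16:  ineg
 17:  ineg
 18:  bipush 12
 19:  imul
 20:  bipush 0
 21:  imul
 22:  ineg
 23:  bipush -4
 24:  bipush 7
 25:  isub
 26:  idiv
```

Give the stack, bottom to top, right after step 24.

[0, -4, 7]

bipush 58  58
bipush 3   58 3
isub       55
bipush -5  55 -5
imul       -275
bipush 9   -275 9
imul       -2475
bipush 34  -2475 34
imul       -84150
bipush 1   -84150 1
iadd       -84149
bipush 9   -84149 9
bipush 53  -84149 9 53
imul       -84149 477
isub       -84626
ineg       84626
ineg       -84626
bipush 12  -84626 12
imul       -1015512
bipush 0   -1015512 0
imul       0
ineg       0
bipush -4  0 -4
bipush 7   0 -4 7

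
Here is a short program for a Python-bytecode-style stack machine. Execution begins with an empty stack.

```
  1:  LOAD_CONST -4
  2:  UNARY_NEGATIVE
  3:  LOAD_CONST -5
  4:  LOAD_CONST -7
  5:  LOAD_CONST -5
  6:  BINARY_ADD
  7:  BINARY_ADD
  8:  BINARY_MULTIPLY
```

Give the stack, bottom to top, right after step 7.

[4, -17]

LOAD_CONST -4  -> -4
UNARY_NEGATIVE -> 4
LOAD_CONST -5  -> 4 -5
LOAD_CONST -7  -> 4 -5 -7
LOAD_CONST -5  -> 4 -5 -7 -5
BINARY_ADD     -> 4 -5 -12
BINARY_ADD     -> 4 -17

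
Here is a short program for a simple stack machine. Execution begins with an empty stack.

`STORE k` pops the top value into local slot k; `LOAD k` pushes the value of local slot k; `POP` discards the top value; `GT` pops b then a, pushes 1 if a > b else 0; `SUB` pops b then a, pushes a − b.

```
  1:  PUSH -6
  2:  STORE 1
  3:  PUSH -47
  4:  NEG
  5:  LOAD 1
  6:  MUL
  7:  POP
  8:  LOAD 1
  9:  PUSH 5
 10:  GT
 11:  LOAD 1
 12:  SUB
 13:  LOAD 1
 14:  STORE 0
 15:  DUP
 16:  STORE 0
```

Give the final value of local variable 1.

-6

PUSH -6  → [-6]
STORE 1  → []
PUSH -47 → [-47]
NEG      → [47]
LOAD 1   → [47, -6]
MUL      → [-282]
POP      → []
LOAD 1   → [-6]
PUSH 5   → [-6, 5]
GT       → [0]
LOAD 1   → [0, -6]
SUB      → [6]
LOAD 1   → [6, -6]
STORE 0  → [6]
DUP      → [6, 6]
STORE 0  → [6]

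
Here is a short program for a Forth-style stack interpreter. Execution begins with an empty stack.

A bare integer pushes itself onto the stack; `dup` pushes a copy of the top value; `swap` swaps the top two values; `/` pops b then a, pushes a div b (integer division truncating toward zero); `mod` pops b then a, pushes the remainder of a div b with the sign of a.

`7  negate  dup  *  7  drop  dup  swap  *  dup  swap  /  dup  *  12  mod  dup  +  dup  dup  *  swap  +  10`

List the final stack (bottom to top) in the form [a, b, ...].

7       7
negate  -7
dup     -7 -7
*       49
7       49 7
drop    49
dup     49 49
swap    49 49
*       2401
dup     2401 2401
swap    2401 2401
/       1
dup     1 1
*       1
12      1 12
mod     1
dup     1 1
+       2
dup     2 2
dup     2 2 2
*       2 4
swap    4 2
+       6
10      6 10

[6, 10]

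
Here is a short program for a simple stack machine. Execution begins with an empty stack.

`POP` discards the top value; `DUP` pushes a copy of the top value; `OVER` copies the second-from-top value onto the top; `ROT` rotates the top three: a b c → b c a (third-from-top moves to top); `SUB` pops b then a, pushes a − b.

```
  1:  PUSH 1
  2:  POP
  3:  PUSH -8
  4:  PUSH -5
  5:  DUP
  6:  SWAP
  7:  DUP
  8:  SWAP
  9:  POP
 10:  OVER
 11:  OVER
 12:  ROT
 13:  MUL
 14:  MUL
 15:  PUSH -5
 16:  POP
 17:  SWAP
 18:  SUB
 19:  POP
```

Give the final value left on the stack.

-8

PUSH 1  → [1]
POP     → []
PUSH -8 → [-8]
PUSH -5 → [-8, -5]
DUP     → [-8, -5, -5]
SWAP    → [-8, -5, -5]
DUP     → [-8, -5, -5, -5]
SWAP    → [-8, -5, -5, -5]
POP     → [-8, -5, -5]
OVER    → [-8, -5, -5, -5]
OVER    → [-8, -5, -5, -5, -5]
ROT     → [-8, -5, -5, -5, -5]
MUL     → [-8, -5, -5, 25]
MUL     → [-8, -5, -125]
PUSH -5 → [-8, -5, -125, -5]
POP     → [-8, -5, -125]
SWAP    → [-8, -125, -5]
SUB     → [-8, -120]
POP     → [-8]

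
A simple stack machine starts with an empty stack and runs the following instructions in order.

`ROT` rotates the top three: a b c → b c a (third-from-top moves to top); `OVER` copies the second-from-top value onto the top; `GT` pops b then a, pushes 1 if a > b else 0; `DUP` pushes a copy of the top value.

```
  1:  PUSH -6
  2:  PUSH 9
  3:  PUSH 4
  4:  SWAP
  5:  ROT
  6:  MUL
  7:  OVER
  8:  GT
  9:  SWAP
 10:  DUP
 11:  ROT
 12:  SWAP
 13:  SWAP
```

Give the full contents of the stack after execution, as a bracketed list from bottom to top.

PUSH -6 -> [-6]
PUSH 9  -> [-6, 9]
PUSH 4  -> [-6, 9, 4]
SWAP    -> [-6, 4, 9]
ROT     -> [4, 9, -6]
MUL     -> [4, -54]
OVER    -> [4, -54, 4]
GT      -> [4, 0]
SWAP    -> [0, 4]
DUP     -> [0, 4, 4]
ROT     -> [4, 4, 0]
SWAP    -> [4, 0, 4]
SWAP    -> [4, 4, 0]

[4, 4, 0]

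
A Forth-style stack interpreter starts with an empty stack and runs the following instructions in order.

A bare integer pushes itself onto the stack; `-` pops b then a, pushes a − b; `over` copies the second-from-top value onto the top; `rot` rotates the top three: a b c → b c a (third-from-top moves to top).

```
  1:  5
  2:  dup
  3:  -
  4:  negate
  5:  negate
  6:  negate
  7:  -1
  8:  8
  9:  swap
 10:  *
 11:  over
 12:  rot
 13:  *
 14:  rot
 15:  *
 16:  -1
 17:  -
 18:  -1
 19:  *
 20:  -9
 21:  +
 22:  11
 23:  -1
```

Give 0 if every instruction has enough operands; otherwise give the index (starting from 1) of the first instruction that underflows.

5       [5]
dup     [5, 5]
-       [0]
negate  [0]
negate  [0]
negate  [0]
-1      [0, -1]
8       [0, -1, 8]
swap    [0, 8, -1]
*       [0, -8]
over    [0, -8, 0]
rot     [-8, 0, 0]
*       [-8, 0]
rot  — needs 3 operands, stack has 2 → underflow

14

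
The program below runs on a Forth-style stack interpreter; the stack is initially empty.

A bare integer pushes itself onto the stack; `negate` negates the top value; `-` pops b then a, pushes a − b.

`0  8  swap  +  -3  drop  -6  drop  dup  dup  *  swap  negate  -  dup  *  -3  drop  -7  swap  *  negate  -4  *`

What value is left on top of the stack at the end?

0      -> [0]
8      -> [0, 8]
swap   -> [8, 0]
+      -> [8]
-3     -> [8, -3]
drop   -> [8]
-6     -> [8, -6]
drop   -> [8]
dup    -> [8, 8]
dup    -> [8, 8, 8]
*      -> [8, 64]
swap   -> [64, 8]
negate -> [64, -8]
-      -> [72]
dup    -> [72, 72]
*      -> [5184]
-3     -> [5184, -3]
drop   -> [5184]
-7     -> [5184, -7]
swap   -> [-7, 5184]
*      -> [-36288]
negate -> [36288]
-4     -> [36288, -4]
*      -> [-145152]

-145152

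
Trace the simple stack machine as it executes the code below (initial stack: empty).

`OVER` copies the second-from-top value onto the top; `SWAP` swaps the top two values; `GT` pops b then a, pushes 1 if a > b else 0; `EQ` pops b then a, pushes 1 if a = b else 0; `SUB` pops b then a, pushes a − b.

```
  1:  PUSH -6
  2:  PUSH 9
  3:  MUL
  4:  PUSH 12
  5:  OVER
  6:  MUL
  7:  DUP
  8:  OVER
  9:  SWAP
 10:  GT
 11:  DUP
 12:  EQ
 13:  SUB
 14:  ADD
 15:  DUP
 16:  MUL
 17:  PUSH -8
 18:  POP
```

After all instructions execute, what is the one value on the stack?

494209

PUSH -6 : -6
PUSH 9  : -6 9
MUL     : -54
PUSH 12 : -54 12
OVER    : -54 12 -54
MUL     : -54 -648
DUP     : -54 -648 -648
OVER    : -54 -648 -648 -648
SWAP    : -54 -648 -648 -648
GT      : -54 -648 0
DUP     : -54 -648 0 0
EQ      : -54 -648 1
SUB     : -54 -649
ADD     : -703
DUP     : -703 -703
MUL     : 494209
PUSH -8 : 494209 -8
POP     : 494209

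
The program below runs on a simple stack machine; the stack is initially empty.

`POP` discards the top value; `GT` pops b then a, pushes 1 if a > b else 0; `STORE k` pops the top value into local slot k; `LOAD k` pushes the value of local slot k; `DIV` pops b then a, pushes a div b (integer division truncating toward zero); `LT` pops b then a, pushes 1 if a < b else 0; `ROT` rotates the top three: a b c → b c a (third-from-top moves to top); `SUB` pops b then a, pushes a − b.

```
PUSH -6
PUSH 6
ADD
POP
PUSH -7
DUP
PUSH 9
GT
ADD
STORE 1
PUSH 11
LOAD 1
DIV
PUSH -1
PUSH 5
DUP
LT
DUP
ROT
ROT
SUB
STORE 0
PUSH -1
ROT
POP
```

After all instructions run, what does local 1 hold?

PUSH -6  -6
PUSH 6   -6 6
ADD      0
POP      (empty)
PUSH -7  -7
DUP      -7 -7
PUSH 9   -7 -7 9
GT       -7 0
ADD      -7
STORE 1  (empty)
PUSH 11  11
LOAD 1   11 -7
DIV      -1
PUSH -1  -1 -1
PUSH 5   -1 -1 5
DUP      -1 -1 5 5
LT       -1 -1 0
DUP      -1 -1 0 0
ROT      -1 0 0 -1
ROT      -1 0 -1 0
SUB      -1 0 -1
STORE 0  -1 0
PUSH -1  -1 0 -1
ROT      0 -1 -1
POP      0 -1

-7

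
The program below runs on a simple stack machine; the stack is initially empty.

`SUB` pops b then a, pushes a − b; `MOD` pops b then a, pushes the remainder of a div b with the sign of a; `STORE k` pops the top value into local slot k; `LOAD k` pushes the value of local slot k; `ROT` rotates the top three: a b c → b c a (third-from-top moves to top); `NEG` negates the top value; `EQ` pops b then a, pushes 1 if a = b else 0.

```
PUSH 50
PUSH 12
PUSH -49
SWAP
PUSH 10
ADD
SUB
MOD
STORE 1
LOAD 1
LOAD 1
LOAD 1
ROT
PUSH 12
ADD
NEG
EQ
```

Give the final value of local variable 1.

50

PUSH 50   [50]
PUSH 12   [50, 12]
PUSH -49  [50, 12, -49]
SWAP      [50, -49, 12]
PUSH 10   [50, -49, 12, 10]
ADD       [50, -49, 22]
SUB       [50, -71]
MOD       [50]
STORE 1   []
LOAD 1    [50]
LOAD 1    [50, 50]
LOAD 1    [50, 50, 50]
ROT       [50, 50, 50]
PUSH 12   [50, 50, 50, 12]
ADD       [50, 50, 62]
NEG       [50, 50, -62]
EQ        [50, 0]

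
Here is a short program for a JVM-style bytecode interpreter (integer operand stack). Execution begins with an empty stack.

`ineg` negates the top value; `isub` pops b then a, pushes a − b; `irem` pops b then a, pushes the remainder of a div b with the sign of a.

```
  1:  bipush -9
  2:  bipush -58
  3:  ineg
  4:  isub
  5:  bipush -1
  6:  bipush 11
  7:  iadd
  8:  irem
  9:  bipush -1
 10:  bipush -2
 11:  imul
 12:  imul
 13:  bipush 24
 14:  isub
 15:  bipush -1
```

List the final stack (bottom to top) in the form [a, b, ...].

bipush -9   [-9]
bipush -58  [-9, -58]
ineg        [-9, 58]
isub        [-67]
bipush -1   [-67, -1]
bipush 11   [-67, -1, 11]
iadd        [-67, 10]
irem        [-7]
bipush -1   [-7, -1]
bipush -2   [-7, -1, -2]
imul        [-7, 2]
imul        [-14]
bipush 24   [-14, 24]
isub        [-38]
bipush -1   [-38, -1]

[-38, -1]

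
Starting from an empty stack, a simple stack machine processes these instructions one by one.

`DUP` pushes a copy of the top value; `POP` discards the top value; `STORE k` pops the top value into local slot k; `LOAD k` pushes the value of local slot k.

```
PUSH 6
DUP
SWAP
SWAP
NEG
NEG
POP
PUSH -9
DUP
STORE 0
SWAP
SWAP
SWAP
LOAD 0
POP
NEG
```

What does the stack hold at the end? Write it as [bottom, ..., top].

PUSH 6  → [6]
DUP     → [6, 6]
SWAP    → [6, 6]
SWAP    → [6, 6]
NEG     → [6, -6]
NEG     → [6, 6]
POP     → [6]
PUSH -9 → [6, -9]
DUP     → [6, -9, -9]
STORE 0 → [6, -9]
SWAP    → [-9, 6]
SWAP    → [6, -9]
SWAP    → [-9, 6]
LOAD 0  → [-9, 6, -9]
POP     → [-9, 6]
NEG     → [-9, -6]

[-9, -6]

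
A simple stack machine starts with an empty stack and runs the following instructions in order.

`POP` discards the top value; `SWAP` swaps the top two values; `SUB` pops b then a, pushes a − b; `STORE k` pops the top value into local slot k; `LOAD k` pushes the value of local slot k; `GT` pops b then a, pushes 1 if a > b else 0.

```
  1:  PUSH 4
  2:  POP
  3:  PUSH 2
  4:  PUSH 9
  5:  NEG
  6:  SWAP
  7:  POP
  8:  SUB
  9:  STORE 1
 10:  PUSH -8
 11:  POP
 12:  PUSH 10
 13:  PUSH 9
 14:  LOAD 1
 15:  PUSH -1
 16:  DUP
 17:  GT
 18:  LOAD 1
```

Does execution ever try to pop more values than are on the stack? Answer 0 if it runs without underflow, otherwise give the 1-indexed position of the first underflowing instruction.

8

PUSH 4 : [4]
POP    : []
PUSH 2 : [2]
PUSH 9 : [2, 9]
NEG    : [2, -9]
SWAP   : [-9, 2]
POP    : [-9]
SUB  — needs 2 operands, stack has 1 → underflow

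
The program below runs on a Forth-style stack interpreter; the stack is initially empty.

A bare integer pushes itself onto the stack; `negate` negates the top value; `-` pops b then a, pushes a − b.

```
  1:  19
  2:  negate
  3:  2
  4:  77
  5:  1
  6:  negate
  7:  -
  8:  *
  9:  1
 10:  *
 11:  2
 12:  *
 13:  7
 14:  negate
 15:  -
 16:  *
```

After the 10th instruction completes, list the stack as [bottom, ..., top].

[-19, 156]

19     : 19
negate : -19
2      : -19 2
77     : -19 2 77
1      : -19 2 77 1
negate : -19 2 77 -1
-      : -19 2 78
*      : -19 156
1      : -19 156 1
*      : -19 156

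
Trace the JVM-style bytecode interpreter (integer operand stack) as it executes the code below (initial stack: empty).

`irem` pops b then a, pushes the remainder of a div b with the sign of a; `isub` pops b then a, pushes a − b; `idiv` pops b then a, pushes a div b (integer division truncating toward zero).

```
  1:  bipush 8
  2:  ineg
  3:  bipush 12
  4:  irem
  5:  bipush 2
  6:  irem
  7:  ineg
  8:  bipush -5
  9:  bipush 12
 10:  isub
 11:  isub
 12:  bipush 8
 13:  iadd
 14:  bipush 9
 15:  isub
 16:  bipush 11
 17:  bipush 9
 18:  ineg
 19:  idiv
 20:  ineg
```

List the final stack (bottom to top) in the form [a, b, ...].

bipush 8  → [8]
ineg      → [-8]
bipush 12 → [-8, 12]
irem      → [-8]
bipush 2  → [-8, 2]
irem      → [0]
ineg      → [0]
bipush -5 → [0, -5]
bipush 12 → [0, -5, 12]
isub      → [0, -17]
isub      → [17]
bipush 8  → [17, 8]
iadd      → [25]
bipush 9  → [25, 9]
isub      → [16]
bipush 11 → [16, 11]
bipush 9  → [16, 11, 9]
ineg      → [16, 11, -9]
idiv      → [16, -1]
ineg      → [16, 1]

[16, 1]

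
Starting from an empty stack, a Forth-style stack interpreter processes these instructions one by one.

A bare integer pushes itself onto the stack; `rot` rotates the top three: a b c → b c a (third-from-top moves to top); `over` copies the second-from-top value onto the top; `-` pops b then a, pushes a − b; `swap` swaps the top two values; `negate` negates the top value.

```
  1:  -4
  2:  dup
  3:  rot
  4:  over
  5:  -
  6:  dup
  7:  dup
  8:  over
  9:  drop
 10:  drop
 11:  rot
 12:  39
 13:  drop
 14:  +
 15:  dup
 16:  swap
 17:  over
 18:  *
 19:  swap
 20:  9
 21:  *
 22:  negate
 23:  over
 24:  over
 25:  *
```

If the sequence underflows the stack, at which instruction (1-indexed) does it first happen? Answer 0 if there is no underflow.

-4  -> -4
dup -> -4 -4
rot  — needs 3 operands, stack has 2 → underflow

3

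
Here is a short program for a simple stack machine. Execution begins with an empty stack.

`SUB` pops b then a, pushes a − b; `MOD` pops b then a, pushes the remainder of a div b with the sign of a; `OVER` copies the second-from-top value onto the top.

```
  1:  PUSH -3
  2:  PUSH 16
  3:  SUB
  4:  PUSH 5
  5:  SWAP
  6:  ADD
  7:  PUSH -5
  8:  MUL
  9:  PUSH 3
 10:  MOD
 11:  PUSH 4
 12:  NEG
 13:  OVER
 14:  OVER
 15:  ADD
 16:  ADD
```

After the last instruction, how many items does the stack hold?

2

PUSH -3 : [-3]
PUSH 16 : [-3, 16]
SUB     : [-19]
PUSH 5  : [-19, 5]
SWAP    : [5, -19]
ADD     : [-14]
PUSH -5 : [-14, -5]
MUL     : [70]
PUSH 3  : [70, 3]
MOD     : [1]
PUSH 4  : [1, 4]
NEG     : [1, -4]
OVER    : [1, -4, 1]
OVER    : [1, -4, 1, -4]
ADD     : [1, -4, -3]
ADD     : [1, -7]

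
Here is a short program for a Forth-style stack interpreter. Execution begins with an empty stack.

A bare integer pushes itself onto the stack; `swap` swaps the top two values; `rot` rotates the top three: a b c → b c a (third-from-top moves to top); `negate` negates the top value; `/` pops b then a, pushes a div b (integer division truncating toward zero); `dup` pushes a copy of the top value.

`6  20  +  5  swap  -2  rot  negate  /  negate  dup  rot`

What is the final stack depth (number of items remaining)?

3

6      → 6
20     → 6 20
+      → 26
5      → 26 5
swap   → 5 26
-2     → 5 26 -2
rot    → 26 -2 5
negate → 26 -2 -5
/      → 26 0
negate → 26 0
dup    → 26 0 0
rot    → 0 0 26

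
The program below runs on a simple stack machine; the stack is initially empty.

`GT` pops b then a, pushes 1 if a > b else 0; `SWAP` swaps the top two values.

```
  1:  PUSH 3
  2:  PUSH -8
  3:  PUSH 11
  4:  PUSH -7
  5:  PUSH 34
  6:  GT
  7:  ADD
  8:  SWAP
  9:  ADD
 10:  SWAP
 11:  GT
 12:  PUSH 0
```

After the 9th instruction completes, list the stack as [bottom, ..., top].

[3, 3]

PUSH 3   3
PUSH -8  3 -8
PUSH 11  3 -8 11
PUSH -7  3 -8 11 -7
PUSH 34  3 -8 11 -7 34
GT       3 -8 11 0
ADD      3 -8 11
SWAP     3 11 -8
ADD      3 3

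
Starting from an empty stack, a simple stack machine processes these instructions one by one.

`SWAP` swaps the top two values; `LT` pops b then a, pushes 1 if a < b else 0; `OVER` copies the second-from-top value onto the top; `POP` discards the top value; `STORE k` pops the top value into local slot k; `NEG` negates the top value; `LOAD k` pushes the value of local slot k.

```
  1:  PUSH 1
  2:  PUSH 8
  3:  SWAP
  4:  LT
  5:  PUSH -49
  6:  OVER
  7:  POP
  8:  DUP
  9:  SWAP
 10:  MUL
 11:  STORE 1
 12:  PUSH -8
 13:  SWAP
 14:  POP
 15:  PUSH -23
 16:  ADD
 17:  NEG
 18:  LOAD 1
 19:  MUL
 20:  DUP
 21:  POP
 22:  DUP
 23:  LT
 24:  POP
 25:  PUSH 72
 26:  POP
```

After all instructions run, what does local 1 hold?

PUSH 1    [1]
PUSH 8    [1, 8]
SWAP      [8, 1]
LT        [0]
PUSH -49  [0, -49]
OVER      [0, -49, 0]
POP       [0, -49]
DUP       [0, -49, -49]
SWAP      [0, -49, -49]
MUL       [0, 2401]
STORE 1   [0]
PUSH -8   [0, -8]
SWAP      [-8, 0]
POP       [-8]
PUSH -23  [-8, -23]
ADD       [-31]
NEG       [31]
LOAD 1    [31, 2401]
MUL       [74431]
DUP       [74431, 74431]
POP       [74431]
DUP       [74431, 74431]
LT        [0]
POP       []
PUSH 72   [72]
POP       []

2401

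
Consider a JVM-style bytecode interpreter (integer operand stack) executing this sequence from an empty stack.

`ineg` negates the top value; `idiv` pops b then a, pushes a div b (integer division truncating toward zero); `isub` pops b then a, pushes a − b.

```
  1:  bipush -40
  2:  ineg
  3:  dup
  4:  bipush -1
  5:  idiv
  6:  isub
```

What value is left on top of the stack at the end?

80

bipush -40 -> -40
ineg       -> 40
dup        -> 40 40
bipush -1  -> 40 40 -1
idiv       -> 40 -40
isub       -> 80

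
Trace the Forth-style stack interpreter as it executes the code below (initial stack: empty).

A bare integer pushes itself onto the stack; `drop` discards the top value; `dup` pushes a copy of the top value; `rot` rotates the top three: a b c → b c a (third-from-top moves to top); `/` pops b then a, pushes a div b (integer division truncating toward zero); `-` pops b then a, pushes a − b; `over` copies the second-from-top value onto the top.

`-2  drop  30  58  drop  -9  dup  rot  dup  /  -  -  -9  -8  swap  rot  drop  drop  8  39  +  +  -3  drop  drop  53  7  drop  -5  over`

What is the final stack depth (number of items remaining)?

3

-2   -> [-2]
drop -> []
30   -> [30]
58   -> [30, 58]
drop -> [30]
-9   -> [30, -9]
dup  -> [30, -9, -9]
rot  -> [-9, -9, 30]
dup  -> [-9, -9, 30, 30]
/    -> [-9, -9, 1]
-    -> [-9, -10]
-    -> [1]
-9   -> [1, -9]
-8   -> [1, -9, -8]
swap -> [1, -8, -9]
rot  -> [-8, -9, 1]
drop -> [-8, -9]
drop -> [-8]
8    -> [-8, 8]
39   -> [-8, 8, 39]
+    -> [-8, 47]
+    -> [39]
-3   -> [39, -3]
drop -> [39]
drop -> []
53   -> [53]
7    -> [53, 7]
drop -> [53]
-5   -> [53, -5]
over -> [53, -5, 53]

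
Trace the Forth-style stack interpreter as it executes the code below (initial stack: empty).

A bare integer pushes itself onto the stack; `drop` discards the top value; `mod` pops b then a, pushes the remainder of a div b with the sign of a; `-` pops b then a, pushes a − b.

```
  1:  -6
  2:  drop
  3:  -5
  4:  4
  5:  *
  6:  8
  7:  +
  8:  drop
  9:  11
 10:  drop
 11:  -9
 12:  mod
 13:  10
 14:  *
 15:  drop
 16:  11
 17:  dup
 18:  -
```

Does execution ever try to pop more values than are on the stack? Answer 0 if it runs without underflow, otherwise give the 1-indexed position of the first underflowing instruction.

-6   -> [-6]
drop -> []
-5   -> [-5]
4    -> [-5, 4]
*    -> [-20]
8    -> [-20, 8]
+    -> [-12]
drop -> []
11   -> [11]
drop -> []
-9   -> [-9]
mod  — needs 2 operands, stack has 1 → underflow

12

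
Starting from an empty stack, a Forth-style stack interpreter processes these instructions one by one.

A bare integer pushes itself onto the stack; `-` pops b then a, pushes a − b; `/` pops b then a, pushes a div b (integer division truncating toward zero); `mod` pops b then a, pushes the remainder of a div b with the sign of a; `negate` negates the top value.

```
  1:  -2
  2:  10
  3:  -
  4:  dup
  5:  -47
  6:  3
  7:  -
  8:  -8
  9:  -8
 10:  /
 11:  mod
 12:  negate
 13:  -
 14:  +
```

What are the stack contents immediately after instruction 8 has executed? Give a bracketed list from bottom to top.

-2   -2
10   -2 10
-    -12
dup  -12 -12
-47  -12 -12 -47
3    -12 -12 -47 3
-    -12 -12 -50
-8   -12 -12 -50 -8

[-12, -12, -50, -8]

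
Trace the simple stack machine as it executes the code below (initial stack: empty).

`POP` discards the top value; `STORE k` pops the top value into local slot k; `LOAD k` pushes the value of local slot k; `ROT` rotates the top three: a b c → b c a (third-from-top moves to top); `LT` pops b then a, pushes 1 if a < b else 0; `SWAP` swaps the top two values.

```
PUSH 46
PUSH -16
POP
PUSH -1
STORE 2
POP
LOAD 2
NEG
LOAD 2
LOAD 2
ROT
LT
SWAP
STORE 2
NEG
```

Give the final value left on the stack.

PUSH 46  → 46
PUSH -16 → 46 -16
POP      → 46
PUSH -1  → 46 -1
STORE 2  → 46
POP      → (empty)
LOAD 2   → -1
NEG      → 1
LOAD 2   → 1 -1
LOAD 2   → 1 -1 -1
ROT      → -1 -1 1
LT       → -1 1
SWAP     → 1 -1
STORE 2  → 1
NEG      → -1

-1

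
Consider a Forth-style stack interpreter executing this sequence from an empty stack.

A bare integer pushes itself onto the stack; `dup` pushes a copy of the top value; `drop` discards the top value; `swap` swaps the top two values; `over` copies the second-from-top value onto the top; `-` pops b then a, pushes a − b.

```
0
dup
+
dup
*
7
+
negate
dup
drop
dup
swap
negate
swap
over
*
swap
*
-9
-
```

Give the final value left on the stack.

-334

0       [0]
dup     [0, 0]
+       [0]
dup     [0, 0]
*       [0]
7       [0, 7]
+       [7]
negate  [-7]
dup     [-7, -7]
drop    [-7]
dup     [-7, -7]
swap    [-7, -7]
negate  [-7, 7]
swap    [7, -7]
over    [7, -7, 7]
*       [7, -49]
swap    [-49, 7]
*       [-343]
-9      [-343, -9]
-       [-334]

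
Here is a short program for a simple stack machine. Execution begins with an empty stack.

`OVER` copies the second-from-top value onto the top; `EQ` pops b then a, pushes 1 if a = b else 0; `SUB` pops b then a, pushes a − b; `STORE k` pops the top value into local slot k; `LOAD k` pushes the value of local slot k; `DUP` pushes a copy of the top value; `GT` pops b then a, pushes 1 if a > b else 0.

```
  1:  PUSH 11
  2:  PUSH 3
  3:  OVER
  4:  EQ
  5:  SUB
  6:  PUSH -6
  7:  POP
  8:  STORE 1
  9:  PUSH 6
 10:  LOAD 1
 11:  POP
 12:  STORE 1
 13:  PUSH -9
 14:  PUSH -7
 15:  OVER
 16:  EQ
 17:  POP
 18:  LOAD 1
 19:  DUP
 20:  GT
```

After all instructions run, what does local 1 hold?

PUSH 11 → 11
PUSH 3  → 11 3
OVER    → 11 3 11
EQ      → 11 0
SUB     → 11
PUSH -6 → 11 -6
POP     → 11
STORE 1 → (empty)
PUSH 6  → 6
LOAD 1  → 6 11
POP     → 6
STORE 1 → (empty)
PUSH -9 → -9
PUSH -7 → -9 -7
OVER    → -9 -7 -9
EQ      → -9 0
POP     → -9
LOAD 1  → -9 6
DUP     → -9 6 6
GT      → -9 0

6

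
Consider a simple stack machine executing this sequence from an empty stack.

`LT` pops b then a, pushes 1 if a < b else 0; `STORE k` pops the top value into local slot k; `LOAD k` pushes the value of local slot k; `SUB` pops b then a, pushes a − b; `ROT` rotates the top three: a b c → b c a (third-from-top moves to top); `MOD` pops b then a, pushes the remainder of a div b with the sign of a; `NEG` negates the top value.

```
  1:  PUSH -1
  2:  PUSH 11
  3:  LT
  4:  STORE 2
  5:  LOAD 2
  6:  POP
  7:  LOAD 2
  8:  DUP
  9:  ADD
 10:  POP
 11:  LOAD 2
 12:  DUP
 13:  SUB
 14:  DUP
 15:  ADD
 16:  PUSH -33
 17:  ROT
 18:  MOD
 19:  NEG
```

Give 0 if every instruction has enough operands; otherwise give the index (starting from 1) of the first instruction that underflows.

17

PUSH -1  -> -1
PUSH 11  -> -1 11
LT       -> 1
STORE 2  -> (empty)
LOAD 2   -> 1
POP      -> (empty)
LOAD 2   -> 1
DUP      -> 1 1
ADD      -> 2
POP      -> (empty)
LOAD 2   -> 1
DUP      -> 1 1
SUB      -> 0
DUP      -> 0 0
ADD      -> 0
PUSH -33 -> 0 -33
ROT  — needs 3 operands, stack has 2 → underflow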